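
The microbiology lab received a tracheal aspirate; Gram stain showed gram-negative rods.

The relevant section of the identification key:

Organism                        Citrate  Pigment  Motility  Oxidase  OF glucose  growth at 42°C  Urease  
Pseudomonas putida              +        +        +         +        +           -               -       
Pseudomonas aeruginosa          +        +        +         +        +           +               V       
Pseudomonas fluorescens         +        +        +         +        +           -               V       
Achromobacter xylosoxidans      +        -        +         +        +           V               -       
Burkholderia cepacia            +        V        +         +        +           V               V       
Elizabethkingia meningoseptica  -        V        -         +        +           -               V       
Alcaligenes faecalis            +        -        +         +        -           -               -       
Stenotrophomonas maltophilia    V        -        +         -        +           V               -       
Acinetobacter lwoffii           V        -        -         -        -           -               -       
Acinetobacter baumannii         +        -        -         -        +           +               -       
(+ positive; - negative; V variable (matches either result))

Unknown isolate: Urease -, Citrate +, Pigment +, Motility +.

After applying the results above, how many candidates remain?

4

Citrate +: excludes Elizabethkingia meningoseptica — 9 left.
Motility +: excludes Acinetobacter lwoffii, Acinetobacter baumannii — 7 left.
Urease -: all 7 remaining candidates are consistent.
Pigment +: excludes Achromobacter xylosoxidans, Alcaligenes faecalis, Stenotrophomonas maltophilia — 4 left.
Still consistent: Burkholderia cepacia, Pseudomonas aeruginosa, Pseudomonas fluorescens, Pseudomonas putida.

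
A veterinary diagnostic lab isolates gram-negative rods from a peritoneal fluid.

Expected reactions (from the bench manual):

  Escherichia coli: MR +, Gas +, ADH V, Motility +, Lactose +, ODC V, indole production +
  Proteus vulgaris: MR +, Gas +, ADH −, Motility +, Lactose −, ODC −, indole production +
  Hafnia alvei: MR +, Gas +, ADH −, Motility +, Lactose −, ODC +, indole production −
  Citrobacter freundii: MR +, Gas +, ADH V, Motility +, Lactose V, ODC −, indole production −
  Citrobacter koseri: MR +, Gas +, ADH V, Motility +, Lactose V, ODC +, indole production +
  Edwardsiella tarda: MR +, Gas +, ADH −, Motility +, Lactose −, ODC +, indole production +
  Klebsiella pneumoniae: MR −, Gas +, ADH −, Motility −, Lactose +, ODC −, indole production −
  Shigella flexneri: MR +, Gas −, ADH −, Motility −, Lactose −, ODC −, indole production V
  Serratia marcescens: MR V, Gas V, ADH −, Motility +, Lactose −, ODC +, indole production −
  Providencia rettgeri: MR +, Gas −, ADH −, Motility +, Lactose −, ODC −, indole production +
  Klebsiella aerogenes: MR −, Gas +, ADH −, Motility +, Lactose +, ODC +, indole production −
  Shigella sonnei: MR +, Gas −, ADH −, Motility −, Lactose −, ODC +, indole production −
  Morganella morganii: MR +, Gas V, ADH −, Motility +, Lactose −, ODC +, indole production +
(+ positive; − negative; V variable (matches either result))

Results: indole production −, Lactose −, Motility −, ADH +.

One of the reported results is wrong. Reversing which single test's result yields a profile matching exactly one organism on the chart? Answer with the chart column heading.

Motility

As reported, no row in the chart matches all 4 reactions.
Reversing ADH → 2 organisms match (not unique).
Reversing Lactose → still no organism matches.
Reversing Motility (to +) → unique match: Citrobacter freundii.
Reversing indole production → still no organism matches.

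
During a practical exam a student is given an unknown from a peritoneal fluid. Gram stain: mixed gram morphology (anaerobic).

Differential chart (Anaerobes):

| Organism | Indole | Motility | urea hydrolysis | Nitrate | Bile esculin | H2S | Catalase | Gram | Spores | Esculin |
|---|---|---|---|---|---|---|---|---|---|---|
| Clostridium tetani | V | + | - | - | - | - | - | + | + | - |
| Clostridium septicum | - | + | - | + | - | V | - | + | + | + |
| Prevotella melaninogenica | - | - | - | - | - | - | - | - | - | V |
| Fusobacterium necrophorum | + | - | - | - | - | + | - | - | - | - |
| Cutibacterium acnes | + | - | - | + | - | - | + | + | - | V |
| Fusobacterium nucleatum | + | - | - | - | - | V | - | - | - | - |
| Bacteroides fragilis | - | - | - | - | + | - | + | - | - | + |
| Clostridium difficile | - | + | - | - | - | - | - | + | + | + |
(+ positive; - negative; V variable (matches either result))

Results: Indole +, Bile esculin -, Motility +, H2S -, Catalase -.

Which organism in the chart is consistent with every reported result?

Indole +: excludes Clostridium septicum, Prevotella melaninogenica, Bacteroides fragilis, Clostridium difficile — 4 left.
Bile esculin -: all 4 remaining candidates are consistent.
Catalase -: excludes Cutibacterium acnes — 3 left.
Motility +: excludes Fusobacterium necrophorum, Fusobacterium nucleatum — 1 left.
H2S -: the one remaining candidate is consistent.

Clostridium tetani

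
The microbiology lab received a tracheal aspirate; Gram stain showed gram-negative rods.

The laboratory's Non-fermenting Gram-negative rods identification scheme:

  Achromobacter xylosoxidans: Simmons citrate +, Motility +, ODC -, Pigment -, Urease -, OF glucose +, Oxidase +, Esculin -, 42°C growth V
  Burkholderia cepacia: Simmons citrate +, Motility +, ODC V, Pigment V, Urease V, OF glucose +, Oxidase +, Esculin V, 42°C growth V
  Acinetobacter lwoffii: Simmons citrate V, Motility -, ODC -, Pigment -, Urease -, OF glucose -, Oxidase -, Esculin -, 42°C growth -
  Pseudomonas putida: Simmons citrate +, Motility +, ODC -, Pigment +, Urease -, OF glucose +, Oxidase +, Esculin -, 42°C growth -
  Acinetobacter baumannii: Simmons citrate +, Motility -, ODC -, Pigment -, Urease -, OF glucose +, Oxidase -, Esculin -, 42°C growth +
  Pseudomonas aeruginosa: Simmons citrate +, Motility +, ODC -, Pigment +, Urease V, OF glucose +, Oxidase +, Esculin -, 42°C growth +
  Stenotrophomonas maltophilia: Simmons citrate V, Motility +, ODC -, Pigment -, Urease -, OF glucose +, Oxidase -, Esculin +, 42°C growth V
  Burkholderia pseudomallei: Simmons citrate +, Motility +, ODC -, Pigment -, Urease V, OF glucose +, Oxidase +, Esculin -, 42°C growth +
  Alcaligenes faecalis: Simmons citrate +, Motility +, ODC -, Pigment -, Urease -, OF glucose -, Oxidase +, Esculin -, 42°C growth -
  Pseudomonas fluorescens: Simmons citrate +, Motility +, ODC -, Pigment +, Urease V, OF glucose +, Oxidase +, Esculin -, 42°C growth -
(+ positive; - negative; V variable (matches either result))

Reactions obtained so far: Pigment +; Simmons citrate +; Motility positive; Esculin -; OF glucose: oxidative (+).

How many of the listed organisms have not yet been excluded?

Motility +: excludes Acinetobacter lwoffii, Acinetobacter baumannii — 8 left.
Simmons citrate +: all 8 remaining candidates are consistent.
OF glucose +: excludes Alcaligenes faecalis — 7 left.
Esculin -: excludes Stenotrophomonas maltophilia — 6 left.
Pigment +: excludes Achromobacter xylosoxidans, Burkholderia pseudomallei — 4 left.
Still consistent: Burkholderia cepacia, Pseudomonas aeruginosa, Pseudomonas fluorescens, Pseudomonas putida.

4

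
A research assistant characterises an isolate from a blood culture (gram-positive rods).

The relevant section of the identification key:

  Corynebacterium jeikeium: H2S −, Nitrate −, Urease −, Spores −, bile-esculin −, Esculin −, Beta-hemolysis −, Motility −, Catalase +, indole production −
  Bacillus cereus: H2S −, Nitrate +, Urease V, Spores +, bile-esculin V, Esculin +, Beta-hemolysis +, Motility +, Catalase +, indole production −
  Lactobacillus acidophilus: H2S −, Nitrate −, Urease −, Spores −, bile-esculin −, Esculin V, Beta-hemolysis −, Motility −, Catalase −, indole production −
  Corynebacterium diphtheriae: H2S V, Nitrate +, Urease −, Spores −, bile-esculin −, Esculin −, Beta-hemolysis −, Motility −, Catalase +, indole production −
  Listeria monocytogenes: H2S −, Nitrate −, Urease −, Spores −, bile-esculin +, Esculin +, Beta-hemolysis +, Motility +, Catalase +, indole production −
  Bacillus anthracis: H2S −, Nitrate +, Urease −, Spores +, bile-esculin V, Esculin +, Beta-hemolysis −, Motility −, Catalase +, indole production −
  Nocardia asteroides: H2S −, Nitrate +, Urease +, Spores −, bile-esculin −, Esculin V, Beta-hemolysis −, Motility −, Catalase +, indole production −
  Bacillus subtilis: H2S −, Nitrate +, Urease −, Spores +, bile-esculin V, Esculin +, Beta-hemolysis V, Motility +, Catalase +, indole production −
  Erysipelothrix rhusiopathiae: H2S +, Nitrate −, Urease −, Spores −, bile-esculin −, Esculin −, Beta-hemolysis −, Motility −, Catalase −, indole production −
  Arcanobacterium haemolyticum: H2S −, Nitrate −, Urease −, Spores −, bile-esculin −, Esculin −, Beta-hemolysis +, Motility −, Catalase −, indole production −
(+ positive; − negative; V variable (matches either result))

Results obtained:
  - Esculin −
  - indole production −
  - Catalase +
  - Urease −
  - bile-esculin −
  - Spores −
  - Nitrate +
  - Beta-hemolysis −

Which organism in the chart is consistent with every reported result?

Corynebacterium diphtheriae

bile-esculin −: excludes Listeria monocytogenes — 9 left.
Urease −: excludes Nocardia asteroides — 8 left.
Beta-hemolysis −: excludes Bacillus cereus, Arcanobacterium haemolyticum — 6 left.
indole production −: all 6 remaining candidates are consistent.
Catalase +: excludes Lactobacillus acidophilus, Erysipelothrix rhusiopathiae — 4 left.
Esculin −: excludes Bacillus anthracis, Bacillus subtilis — 2 left.
Spores −: all 2 remaining candidates are consistent.
Nitrate +: excludes Corynebacterium jeikeium — 1 left.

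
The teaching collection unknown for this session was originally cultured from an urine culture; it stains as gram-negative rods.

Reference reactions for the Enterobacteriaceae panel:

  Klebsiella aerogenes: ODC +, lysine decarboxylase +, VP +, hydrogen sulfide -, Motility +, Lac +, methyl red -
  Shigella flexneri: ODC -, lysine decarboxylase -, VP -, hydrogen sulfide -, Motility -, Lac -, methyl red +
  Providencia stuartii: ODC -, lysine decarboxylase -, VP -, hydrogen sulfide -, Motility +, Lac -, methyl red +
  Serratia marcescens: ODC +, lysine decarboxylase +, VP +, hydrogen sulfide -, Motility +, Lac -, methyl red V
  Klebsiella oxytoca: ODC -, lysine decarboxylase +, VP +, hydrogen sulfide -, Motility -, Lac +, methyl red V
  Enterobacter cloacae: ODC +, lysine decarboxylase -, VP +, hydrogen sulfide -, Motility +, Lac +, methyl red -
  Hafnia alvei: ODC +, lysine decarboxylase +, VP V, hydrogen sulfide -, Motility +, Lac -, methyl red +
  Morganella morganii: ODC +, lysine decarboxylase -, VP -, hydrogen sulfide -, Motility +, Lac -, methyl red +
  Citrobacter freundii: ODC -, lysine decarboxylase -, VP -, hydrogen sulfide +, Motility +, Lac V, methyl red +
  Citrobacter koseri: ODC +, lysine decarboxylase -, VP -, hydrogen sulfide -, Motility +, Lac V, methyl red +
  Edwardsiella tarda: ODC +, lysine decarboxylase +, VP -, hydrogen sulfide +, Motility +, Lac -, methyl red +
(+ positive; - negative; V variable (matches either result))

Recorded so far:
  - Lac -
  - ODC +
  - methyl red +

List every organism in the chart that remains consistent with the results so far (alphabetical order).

Citrobacter koseri, Edwardsiella tarda, Hafnia alvei, Morganella morganii, Serratia marcescens

Lac -: excludes Klebsiella aerogenes, Klebsiella oxytoca, Enterobacter cloacae — 8 left.
ODC +: excludes Shigella flexneri, Providencia stuartii, Citrobacter freundii — 5 left.
methyl red +: all 5 remaining candidates are consistent.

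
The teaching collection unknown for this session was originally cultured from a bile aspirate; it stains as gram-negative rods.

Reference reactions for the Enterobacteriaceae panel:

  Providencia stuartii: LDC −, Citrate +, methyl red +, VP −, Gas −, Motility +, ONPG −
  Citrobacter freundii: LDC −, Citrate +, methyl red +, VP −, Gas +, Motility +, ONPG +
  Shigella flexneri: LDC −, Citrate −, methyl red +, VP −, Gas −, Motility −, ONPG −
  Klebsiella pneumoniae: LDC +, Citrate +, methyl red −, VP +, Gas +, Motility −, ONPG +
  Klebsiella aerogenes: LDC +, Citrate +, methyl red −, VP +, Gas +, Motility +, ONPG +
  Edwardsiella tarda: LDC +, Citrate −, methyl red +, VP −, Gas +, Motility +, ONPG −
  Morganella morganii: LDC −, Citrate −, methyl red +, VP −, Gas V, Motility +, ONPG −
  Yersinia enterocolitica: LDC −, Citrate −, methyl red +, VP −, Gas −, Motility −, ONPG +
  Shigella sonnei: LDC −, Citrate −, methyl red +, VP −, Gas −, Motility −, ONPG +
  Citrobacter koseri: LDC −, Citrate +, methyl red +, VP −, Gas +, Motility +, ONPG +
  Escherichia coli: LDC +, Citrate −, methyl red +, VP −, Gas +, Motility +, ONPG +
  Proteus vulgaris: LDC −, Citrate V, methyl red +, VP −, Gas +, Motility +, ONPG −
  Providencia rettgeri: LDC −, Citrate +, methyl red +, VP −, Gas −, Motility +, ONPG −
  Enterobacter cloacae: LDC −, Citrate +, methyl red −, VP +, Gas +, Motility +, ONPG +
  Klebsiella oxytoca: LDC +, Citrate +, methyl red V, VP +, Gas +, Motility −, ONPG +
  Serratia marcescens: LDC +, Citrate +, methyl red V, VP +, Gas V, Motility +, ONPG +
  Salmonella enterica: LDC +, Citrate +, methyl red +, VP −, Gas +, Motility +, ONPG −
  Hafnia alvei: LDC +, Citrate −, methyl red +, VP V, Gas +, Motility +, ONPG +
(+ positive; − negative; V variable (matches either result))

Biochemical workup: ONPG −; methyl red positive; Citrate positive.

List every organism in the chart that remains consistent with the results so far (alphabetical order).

Proteus vulgaris, Providencia rettgeri, Providencia stuartii, Salmonella enterica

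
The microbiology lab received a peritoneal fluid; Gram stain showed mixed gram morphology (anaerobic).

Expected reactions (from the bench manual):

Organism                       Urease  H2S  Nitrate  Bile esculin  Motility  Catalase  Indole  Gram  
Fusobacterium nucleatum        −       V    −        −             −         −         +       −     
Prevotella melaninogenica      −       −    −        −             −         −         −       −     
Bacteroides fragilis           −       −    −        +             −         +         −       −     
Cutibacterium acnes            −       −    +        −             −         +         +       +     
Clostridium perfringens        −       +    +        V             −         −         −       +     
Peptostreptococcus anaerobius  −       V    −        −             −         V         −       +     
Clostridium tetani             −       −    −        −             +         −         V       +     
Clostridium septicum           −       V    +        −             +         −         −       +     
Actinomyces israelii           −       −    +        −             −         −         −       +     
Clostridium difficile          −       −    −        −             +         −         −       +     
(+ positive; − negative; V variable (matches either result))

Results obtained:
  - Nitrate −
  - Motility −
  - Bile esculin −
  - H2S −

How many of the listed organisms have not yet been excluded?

3

Motility −: excludes Clostridium tetani, Clostridium septicum, Clostridium difficile — 7 left.
Bile esculin −: excludes Bacteroides fragilis — 6 left.
H2S −: excludes Clostridium perfringens — 5 left.
Nitrate −: excludes Cutibacterium acnes, Actinomyces israelii — 3 left.
Still consistent: Fusobacterium nucleatum, Peptostreptococcus anaerobius, Prevotella melaninogenica.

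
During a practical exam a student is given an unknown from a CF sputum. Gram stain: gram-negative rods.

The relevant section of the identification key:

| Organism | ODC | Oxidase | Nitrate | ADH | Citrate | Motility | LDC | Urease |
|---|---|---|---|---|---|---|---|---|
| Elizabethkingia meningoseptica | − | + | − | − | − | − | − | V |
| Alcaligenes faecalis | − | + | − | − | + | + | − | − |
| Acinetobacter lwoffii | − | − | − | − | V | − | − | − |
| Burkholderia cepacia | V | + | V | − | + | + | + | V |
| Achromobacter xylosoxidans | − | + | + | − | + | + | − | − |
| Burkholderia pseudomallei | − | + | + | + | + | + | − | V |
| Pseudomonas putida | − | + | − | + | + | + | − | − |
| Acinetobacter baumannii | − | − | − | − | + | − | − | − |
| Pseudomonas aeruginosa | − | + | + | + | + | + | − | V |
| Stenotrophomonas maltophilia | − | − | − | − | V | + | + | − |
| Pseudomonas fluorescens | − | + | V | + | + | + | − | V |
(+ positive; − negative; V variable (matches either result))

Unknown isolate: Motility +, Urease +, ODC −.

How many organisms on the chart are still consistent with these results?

Motility +: excludes Elizabethkingia meningoseptica, Acinetobacter lwoffii, Acinetobacter baumannii — 8 left.
ODC −: all 8 remaining candidates are consistent.
Urease +: excludes Alcaligenes faecalis, Achromobacter xylosoxidans, Pseudomonas putida, Stenotrophomonas maltophilia — 4 left.
Still consistent: Burkholderia cepacia, Burkholderia pseudomallei, Pseudomonas aeruginosa, Pseudomonas fluorescens.

4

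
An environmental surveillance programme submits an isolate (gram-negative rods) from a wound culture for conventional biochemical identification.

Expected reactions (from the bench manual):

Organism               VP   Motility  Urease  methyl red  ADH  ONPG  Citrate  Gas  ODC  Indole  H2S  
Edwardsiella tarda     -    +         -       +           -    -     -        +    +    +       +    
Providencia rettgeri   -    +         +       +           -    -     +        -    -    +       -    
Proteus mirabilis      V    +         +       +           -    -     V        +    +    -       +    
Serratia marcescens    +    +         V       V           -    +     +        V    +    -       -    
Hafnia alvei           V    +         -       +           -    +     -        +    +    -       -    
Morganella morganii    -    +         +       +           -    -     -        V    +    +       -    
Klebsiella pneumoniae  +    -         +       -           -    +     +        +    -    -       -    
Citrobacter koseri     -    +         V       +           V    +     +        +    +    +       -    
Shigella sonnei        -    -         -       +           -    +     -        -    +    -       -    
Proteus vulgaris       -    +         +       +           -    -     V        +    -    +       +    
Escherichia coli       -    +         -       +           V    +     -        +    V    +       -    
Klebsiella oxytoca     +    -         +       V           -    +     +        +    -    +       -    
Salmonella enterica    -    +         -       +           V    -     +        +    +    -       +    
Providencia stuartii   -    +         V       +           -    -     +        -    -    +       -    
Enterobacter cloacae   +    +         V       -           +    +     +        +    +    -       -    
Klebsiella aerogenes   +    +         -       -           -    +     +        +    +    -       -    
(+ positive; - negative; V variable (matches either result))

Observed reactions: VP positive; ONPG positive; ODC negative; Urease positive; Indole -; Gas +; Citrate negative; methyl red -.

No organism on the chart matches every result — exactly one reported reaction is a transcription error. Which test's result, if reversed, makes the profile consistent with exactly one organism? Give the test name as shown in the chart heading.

Citrate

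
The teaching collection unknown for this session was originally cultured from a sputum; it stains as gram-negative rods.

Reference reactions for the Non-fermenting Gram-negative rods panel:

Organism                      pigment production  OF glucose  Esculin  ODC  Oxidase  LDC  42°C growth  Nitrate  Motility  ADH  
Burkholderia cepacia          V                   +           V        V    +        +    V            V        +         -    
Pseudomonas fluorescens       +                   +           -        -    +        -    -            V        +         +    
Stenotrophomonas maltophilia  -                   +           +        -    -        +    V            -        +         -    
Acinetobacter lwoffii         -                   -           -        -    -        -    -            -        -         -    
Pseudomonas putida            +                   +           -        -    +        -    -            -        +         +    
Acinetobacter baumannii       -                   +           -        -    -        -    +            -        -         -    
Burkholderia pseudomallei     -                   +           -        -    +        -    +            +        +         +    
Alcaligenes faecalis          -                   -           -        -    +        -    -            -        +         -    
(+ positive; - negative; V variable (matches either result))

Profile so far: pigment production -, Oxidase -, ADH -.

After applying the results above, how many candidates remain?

3

pigment production -: excludes Pseudomonas fluorescens, Pseudomonas putida — 6 left.
Oxidase -: excludes Burkholderia cepacia, Burkholderia pseudomallei, Alcaligenes faecalis — 3 left.
ADH -: all 3 remaining candidates are consistent.
Still consistent: Acinetobacter baumannii, Acinetobacter lwoffii, Stenotrophomonas maltophilia.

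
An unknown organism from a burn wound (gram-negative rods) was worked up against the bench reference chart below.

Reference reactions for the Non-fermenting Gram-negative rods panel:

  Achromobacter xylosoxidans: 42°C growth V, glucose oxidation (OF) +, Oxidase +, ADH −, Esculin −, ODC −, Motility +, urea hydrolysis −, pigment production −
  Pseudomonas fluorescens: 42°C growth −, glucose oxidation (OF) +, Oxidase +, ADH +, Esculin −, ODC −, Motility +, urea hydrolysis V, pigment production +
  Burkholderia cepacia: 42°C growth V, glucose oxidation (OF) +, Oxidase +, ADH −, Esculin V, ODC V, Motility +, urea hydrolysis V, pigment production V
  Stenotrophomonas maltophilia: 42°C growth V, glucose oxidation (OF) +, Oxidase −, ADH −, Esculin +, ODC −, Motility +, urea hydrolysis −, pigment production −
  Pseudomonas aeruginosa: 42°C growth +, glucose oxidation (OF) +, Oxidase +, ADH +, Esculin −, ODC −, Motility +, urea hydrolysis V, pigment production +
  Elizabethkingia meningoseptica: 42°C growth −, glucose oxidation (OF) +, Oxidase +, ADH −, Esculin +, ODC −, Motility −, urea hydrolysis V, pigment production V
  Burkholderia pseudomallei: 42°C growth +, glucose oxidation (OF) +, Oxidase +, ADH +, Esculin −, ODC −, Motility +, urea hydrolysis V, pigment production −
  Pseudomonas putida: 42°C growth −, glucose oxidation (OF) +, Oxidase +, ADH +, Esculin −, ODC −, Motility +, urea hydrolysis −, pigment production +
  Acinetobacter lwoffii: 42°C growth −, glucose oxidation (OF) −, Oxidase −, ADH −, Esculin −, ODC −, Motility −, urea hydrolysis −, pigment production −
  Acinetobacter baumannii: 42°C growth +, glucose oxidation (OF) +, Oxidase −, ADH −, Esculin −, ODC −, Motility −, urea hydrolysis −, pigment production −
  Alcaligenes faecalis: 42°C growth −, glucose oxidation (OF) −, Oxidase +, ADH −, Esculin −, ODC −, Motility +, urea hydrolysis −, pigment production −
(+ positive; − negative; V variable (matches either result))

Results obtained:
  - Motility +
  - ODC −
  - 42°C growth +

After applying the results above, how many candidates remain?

ODC −: all 11 remaining candidates are consistent.
42°C growth +: excludes 5 organisms — 6 left.
Motility +: excludes Acinetobacter baumannii — 5 left.
Still consistent: Achromobacter xylosoxidans, Burkholderia cepacia, Burkholderia pseudomallei, Pseudomonas aeruginosa, Stenotrophomonas maltophilia.

5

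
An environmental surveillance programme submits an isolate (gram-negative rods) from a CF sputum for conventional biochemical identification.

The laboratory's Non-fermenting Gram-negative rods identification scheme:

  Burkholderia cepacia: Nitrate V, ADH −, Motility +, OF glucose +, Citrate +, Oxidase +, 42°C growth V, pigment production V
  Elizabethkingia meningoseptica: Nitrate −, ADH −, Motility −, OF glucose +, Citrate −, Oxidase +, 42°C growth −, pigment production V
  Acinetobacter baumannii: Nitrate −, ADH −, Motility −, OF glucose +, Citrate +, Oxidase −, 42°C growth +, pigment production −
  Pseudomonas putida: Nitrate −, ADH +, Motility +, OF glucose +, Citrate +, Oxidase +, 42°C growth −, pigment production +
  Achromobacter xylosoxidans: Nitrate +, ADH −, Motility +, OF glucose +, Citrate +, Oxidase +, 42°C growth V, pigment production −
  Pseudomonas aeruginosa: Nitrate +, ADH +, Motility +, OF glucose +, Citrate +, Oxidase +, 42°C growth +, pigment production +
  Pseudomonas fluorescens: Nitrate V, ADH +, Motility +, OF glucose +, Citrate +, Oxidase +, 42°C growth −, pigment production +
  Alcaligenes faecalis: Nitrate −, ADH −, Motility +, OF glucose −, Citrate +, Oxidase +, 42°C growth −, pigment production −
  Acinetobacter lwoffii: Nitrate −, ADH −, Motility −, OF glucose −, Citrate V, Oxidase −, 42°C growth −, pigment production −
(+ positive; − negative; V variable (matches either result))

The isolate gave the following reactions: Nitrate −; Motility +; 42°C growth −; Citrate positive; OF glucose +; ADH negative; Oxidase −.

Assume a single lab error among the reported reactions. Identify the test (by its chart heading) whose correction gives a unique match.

Oxidase

As reported, no row in the chart matches all 7 reactions.
Reversing Oxidase (to +) → unique match: Burkholderia cepacia.
Reversing ADH → still no organism matches.
Reversing OF glucose → still no organism matches.
Reversing Nitrate → still no organism matches.
Reversing Citrate → still no organism matches.
Reversing 42°C growth → still no organism matches.
Reversing Motility → still no organism matches.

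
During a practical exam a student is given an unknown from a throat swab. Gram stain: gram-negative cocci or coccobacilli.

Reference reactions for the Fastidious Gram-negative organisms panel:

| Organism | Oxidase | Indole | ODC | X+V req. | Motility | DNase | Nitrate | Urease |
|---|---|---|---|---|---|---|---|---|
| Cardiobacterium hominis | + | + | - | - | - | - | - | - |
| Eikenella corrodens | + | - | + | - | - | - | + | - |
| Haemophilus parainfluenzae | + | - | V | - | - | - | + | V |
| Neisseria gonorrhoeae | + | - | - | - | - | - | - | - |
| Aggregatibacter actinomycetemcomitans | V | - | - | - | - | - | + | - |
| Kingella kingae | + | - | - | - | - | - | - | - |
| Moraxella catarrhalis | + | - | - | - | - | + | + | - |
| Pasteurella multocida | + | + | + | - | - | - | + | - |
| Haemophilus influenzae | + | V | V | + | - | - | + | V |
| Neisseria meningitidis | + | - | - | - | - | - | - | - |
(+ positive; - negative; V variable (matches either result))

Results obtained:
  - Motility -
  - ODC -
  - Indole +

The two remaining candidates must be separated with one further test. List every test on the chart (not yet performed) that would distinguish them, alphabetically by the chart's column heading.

Nitrate, X+V req.

ODC -: excludes Eikenella corrodens, Pasteurella multocida — 8 left.
Indole +: excludes 6 organisms — 2 left.
Motility -: all 2 remaining candidates are consistent.
Two candidates remain: Cardiobacterium hominis and Haemophilus influenzae.
  Oxidase: + vs + — same for both, does not separate.
  X+V req.: Cardiobacterium hominis -, Haemophilus influenzae + — discriminates.
  DNase: - vs - — same for both, does not separate.
  Nitrate: Cardiobacterium hominis -, Haemophilus influenzae + — discriminates.
  Urease: - vs V — variable for at least one, does not separate.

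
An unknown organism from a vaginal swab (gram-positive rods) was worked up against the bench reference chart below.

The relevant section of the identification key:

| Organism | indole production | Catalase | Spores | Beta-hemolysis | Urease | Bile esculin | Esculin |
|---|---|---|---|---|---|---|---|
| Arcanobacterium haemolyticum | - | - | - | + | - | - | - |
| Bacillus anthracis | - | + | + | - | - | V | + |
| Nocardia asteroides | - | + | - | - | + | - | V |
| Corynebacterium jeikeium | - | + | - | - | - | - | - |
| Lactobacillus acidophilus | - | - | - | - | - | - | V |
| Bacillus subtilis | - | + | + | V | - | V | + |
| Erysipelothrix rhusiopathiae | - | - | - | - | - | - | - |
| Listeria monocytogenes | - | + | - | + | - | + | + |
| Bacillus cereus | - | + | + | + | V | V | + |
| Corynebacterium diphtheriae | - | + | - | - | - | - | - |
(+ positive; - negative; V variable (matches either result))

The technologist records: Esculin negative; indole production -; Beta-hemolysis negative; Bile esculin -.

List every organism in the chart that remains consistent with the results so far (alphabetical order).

Corynebacterium diphtheriae, Corynebacterium jeikeium, Erysipelothrix rhusiopathiae, Lactobacillus acidophilus, Nocardia asteroides

indole production -: all 10 remaining candidates are consistent.
Bile esculin -: excludes Listeria monocytogenes — 9 left.
Esculin -: excludes Bacillus anthracis, Bacillus subtilis, Bacillus cereus — 6 left.
Beta-hemolysis -: excludes Arcanobacterium haemolyticum — 5 left.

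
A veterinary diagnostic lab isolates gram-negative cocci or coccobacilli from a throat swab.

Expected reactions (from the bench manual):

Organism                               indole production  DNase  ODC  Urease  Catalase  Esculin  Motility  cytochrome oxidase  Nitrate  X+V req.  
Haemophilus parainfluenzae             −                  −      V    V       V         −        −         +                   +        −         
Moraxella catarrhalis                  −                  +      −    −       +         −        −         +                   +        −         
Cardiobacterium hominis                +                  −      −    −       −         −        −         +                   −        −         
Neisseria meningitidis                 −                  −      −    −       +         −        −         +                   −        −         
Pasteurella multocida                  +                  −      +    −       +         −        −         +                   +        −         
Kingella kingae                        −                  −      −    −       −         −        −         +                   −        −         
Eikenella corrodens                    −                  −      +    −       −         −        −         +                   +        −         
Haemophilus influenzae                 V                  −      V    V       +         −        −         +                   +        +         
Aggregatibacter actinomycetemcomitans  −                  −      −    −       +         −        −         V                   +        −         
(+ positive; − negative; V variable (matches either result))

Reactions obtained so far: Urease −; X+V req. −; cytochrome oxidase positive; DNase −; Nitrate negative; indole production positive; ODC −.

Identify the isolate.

cytochrome oxidase +: all 9 remaining candidates are consistent.
X+V req. −: excludes Haemophilus influenzae — 8 left.
Urease −: all 8 remaining candidates are consistent.
DNase −: excludes Moraxella catarrhalis — 7 left.
Nitrate −: excludes Haemophilus parainfluenzae, Pasteurella multocida, Eikenella corrodens, Aggregatibacter actinomycetemcomitans — 3 left.
indole production +: excludes Neisseria meningitidis, Kingella kingae — 1 left.
ODC −: the one remaining candidate is consistent.

Cardiobacterium hominis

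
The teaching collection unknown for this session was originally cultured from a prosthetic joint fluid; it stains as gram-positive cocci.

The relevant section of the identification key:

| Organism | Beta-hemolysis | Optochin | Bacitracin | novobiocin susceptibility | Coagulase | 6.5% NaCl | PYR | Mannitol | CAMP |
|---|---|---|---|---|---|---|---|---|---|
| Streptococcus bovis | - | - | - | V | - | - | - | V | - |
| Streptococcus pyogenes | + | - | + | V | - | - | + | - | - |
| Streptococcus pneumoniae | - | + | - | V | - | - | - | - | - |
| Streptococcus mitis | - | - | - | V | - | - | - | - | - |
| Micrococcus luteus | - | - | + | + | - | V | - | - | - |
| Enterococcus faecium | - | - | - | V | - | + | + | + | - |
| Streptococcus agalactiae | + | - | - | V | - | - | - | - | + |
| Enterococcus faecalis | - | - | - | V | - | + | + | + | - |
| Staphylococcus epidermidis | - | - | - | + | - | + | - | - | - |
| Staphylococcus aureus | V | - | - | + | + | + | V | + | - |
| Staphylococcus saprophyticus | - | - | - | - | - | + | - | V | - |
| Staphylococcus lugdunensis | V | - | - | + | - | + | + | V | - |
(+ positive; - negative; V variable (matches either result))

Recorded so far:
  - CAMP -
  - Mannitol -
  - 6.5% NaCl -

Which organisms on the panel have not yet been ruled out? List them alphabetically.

Mannitol -: excludes Enterococcus faecium, Enterococcus faecalis, Staphylococcus aureus — 9 left.
CAMP -: excludes Streptococcus agalactiae — 8 left.
6.5% NaCl -: excludes Staphylococcus epidermidis, Staphylococcus saprophyticus, Staphylococcus lugdunensis — 5 left.

Micrococcus luteus, Streptococcus bovis, Streptococcus mitis, Streptococcus pneumoniae, Streptococcus pyogenes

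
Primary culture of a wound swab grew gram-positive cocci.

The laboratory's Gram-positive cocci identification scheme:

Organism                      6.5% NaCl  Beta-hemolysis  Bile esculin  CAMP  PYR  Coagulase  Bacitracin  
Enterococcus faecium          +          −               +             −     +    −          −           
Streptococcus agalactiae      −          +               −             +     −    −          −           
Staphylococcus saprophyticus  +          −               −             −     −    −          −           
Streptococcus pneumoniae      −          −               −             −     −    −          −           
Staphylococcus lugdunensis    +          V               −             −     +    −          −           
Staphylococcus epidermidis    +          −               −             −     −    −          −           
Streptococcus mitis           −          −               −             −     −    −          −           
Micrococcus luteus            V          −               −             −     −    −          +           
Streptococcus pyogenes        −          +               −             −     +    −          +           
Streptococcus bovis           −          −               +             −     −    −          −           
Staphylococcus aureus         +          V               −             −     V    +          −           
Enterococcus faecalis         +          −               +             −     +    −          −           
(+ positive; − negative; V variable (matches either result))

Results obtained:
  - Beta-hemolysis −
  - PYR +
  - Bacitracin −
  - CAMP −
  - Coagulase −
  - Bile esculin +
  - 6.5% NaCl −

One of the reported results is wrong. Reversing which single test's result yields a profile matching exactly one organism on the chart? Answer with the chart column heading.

PYR

As reported, no row in the chart matches all 7 reactions.
Reversing Bile esculin → still no organism matches.
Reversing Bacitracin → still no organism matches.
Reversing Beta-hemolysis → still no organism matches.
Reversing 6.5% NaCl → 2 organisms match (not unique).
Reversing Coagulase → still no organism matches.
Reversing CAMP → still no organism matches.
Reversing PYR (to −) → unique match: Streptococcus bovis.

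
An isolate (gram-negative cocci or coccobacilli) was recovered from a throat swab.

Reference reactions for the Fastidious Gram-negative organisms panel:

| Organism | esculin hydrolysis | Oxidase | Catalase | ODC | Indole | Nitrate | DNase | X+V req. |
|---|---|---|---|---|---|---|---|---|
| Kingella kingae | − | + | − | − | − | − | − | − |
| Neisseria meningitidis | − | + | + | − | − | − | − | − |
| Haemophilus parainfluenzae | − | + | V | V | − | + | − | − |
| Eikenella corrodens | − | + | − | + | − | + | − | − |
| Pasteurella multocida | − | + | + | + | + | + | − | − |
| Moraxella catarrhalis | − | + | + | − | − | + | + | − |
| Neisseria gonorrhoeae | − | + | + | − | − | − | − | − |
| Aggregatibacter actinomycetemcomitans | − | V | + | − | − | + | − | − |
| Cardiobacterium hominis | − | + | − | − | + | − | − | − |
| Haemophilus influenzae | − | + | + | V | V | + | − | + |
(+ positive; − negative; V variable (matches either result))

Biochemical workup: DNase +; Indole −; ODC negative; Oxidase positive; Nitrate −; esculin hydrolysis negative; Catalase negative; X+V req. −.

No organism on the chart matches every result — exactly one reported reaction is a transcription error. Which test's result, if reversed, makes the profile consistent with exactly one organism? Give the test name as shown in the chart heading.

As reported, no row in the chart matches all 8 reactions.
Reversing Nitrate → still no organism matches.
Reversing esculin hydrolysis → still no organism matches.
Reversing Oxidase → still no organism matches.
Reversing DNase (to −) → unique match: Kingella kingae.
Reversing Catalase → still no organism matches.
Reversing ODC → still no organism matches.
Reversing X+V req. → still no organism matches.
Reversing Indole → still no organism matches.

DNase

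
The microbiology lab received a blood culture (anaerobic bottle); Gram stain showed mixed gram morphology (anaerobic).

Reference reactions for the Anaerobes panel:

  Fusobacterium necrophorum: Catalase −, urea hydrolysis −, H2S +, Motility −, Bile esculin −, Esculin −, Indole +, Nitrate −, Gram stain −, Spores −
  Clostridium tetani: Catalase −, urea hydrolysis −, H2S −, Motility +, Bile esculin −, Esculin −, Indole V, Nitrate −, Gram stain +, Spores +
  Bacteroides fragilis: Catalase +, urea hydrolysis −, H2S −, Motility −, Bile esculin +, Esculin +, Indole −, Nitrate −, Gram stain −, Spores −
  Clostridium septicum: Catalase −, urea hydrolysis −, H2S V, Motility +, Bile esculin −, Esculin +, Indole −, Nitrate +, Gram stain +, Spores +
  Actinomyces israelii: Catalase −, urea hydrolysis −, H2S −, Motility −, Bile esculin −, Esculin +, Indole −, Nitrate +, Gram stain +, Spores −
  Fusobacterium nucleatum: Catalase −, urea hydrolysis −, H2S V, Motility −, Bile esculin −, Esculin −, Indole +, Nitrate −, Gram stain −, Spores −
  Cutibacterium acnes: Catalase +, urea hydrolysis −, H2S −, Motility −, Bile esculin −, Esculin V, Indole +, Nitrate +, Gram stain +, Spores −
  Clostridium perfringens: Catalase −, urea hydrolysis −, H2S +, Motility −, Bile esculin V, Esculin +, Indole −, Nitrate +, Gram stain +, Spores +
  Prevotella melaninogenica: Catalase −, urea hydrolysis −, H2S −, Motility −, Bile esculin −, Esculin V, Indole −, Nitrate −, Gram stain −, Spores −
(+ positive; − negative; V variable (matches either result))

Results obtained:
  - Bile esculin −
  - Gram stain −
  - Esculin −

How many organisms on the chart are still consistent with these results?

3

Bile esculin −: excludes Bacteroides fragilis — 8 left.
Esculin −: excludes Clostridium septicum, Actinomyces israelii, Clostridium perfringens — 5 left.
Gram stain −: excludes Clostridium tetani, Cutibacterium acnes — 3 left.
Still consistent: Fusobacterium necrophorum, Fusobacterium nucleatum, Prevotella melaninogenica.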